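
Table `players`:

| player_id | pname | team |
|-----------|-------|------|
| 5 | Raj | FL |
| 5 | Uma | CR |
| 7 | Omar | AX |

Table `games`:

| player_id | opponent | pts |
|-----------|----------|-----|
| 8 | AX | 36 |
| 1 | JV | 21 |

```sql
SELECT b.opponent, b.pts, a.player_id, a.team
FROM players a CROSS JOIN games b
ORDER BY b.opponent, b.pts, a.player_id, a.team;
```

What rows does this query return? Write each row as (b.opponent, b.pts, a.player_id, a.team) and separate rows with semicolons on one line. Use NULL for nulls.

CROSS JOIN pairs every row of `players` with every row of `games`: 3 × 2 = 6 rows.
After projecting and ordering:
b.opponent | b.pts | a.player_id | a.team
AX | 36 | 5 | CR
AX | 36 | 5 | FL
AX | 36 | 7 | AX
JV | 21 | 5 | CR
JV | 21 | 5 | FL
JV | 21 | 7 | AX

(AX, 36, 5, CR); (AX, 36, 5, FL); (AX, 36, 7, AX); (JV, 21, 5, CR); (JV, 21, 5, FL); (JV, 21, 7, AX)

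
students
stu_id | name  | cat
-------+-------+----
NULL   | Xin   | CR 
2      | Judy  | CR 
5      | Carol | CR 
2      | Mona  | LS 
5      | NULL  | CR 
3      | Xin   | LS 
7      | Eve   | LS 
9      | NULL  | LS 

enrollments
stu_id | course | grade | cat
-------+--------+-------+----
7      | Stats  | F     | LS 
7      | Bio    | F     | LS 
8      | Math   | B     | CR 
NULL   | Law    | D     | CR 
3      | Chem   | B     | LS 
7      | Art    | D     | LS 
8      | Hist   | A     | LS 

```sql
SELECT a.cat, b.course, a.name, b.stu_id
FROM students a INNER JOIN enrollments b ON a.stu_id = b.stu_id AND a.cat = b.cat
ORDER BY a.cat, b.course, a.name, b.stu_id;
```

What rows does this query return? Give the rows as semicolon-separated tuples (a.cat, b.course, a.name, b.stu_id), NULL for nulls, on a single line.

INNER JOIN keeps only pairs where the ON condition holds.
Matching on a.stu_id = b.stu_id AND a.cat = b.cat. A NULL in a compared column never satisfies the condition.
- a[0] stu_id=NULL, cat=CR → no match; dropped.
- a[1] stu_id=2, cat=CR → no match; dropped.
- a[2] stu_id=5, cat=CR → no match; dropped.
- a[3] stu_id=2, cat=LS → no match; dropped.
- a[4] stu_id=5, cat=CR → no match; dropped.
- a[5] stu_id=3, cat=LS → 1 match(es) in b → 1 row(s).
- a[6] stu_id=7, cat=LS → 3 match(es) in b → 3 row(s).
- a[7] stu_id=9, cat=LS → no match; dropped.
After projecting and ordering:
a.cat | b.course | a.name | b.stu_id
LS | Art | Eve | 7
LS | Bio | Eve | 7
LS | Chem | Xin | 3
LS | Stats | Eve | 7

(LS, Art, Eve, 7); (LS, Bio, Eve, 7); (LS, Chem, Xin, 3); (LS, Stats, Eve, 7)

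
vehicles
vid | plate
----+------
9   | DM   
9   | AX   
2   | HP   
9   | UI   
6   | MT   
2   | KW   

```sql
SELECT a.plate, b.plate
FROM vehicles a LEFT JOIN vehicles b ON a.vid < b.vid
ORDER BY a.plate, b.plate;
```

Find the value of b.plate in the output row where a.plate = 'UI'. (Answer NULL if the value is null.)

NULL

LEFT JOIN keeps every row from `vehicles a`; unmatched rows get NULL for `vehicles b`'s columns.
Matching on a.vid < b.vid.
- vid=9: no b row matches, row kept with b columns NULL.
- vid=9: no b row matches, row kept with b columns NULL.
- vid=2: 4 matching b row(s), so 4 row(s) emitted.
- vid=9: no b row matches, row kept with b columns NULL.
- vid=6: 3 matching b row(s), so 3 row(s) emitted.
- vid=2: 4 matching b row(s), so 4 row(s) emitted.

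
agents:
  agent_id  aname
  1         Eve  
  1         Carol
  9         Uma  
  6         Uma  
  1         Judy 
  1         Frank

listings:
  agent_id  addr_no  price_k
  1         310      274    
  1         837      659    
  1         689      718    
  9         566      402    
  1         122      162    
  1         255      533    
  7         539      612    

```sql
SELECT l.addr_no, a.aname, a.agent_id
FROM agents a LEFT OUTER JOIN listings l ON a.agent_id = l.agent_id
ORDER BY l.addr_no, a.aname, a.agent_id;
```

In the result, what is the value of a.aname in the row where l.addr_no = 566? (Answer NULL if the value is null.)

Uma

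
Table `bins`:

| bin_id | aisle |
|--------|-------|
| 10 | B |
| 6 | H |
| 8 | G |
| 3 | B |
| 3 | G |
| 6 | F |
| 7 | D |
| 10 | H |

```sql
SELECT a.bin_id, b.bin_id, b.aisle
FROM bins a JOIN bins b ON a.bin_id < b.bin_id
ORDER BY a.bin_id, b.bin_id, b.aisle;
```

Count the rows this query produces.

25

INNER JOIN keeps only pairs where the ON condition holds.
Matching on a.bin_id < b.bin_id.
- a row (bin_id=10): no match → dropped.
- a row (bin_id=6): matches 4 b row(s) → 4 output row(s).
- a row (bin_id=8): matches 2 b row(s) → 2 output row(s).
- a row (bin_id=3): matches 6 b row(s) → 6 output row(s).
- a row (bin_id=3): matches 6 b row(s) → 6 output row(s).
- a row (bin_id=6): matches 4 b row(s) → 4 output row(s).
- a row (bin_id=7): matches 3 b row(s) → 3 output row(s).
- a row (bin_id=10): no match → dropped.
Total: 25 rows.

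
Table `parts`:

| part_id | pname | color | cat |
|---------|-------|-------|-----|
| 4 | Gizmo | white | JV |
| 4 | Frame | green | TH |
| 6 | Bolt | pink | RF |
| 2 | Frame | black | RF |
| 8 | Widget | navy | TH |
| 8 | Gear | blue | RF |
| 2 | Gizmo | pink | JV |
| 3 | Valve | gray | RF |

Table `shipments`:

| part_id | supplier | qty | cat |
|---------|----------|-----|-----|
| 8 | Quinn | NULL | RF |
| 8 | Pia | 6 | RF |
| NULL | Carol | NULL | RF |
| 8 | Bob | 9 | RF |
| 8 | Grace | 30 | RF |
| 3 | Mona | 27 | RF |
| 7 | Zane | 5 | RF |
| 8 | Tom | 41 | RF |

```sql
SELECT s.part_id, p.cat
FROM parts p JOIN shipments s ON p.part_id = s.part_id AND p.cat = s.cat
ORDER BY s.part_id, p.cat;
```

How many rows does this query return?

INNER JOIN keeps only pairs where the ON condition holds.
Matching on p.part_id = s.part_id AND p.cat = s.cat. A NULL in a compared column never satisfies the condition.
- p row (part_id=4, cat=JV): no match → dropped.
- p row (part_id=4, cat=TH): no match → dropped.
- p row (part_id=6, cat=RF): no match → dropped.
- p row (part_id=2, cat=RF): no match → dropped.
- p row (part_id=8, cat=TH): no match → dropped.
- p row (part_id=8, cat=RF): matches 5 s row(s) → 5 output row(s).
- p row (part_id=2, cat=JV): no match → dropped.
- p row (part_id=3, cat=RF): matches 1 s row(s) → 1 output row(s).
Total: 6 rows.

6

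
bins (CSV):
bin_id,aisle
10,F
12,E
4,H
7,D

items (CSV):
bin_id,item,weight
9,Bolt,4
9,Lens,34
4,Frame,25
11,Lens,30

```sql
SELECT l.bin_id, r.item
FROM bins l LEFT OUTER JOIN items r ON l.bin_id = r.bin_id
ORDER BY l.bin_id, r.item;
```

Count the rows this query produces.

4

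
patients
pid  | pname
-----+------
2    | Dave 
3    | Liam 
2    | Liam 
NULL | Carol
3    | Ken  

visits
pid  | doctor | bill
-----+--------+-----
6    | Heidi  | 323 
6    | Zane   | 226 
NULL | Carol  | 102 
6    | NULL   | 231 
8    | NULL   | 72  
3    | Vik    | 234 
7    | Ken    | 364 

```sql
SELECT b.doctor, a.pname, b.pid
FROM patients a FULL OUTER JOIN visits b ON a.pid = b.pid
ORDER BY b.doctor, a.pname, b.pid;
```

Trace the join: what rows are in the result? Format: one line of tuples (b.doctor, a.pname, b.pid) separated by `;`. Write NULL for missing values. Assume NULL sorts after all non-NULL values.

(Carol, NULL, NULL); (Heidi, NULL, 6); (Ken, NULL, 7); (Vik, Ken, 3); (Vik, Liam, 3); (Zane, NULL, 6); (NULL, Carol, NULL); (NULL, Dave, NULL); (NULL, Liam, NULL); (NULL, NULL, 6); (NULL, NULL, 8)

FULL OUTER JOIN keeps every row from both sides; unmatched rows get NULL for the other side's columns.
Matching on a.pid = b.pid. A NULL in a compared column never satisfies the condition.
- a[0] pid=2 → no match; kept with NULLs on the b side.
- a[1] pid=3 → 1 match(es) in b → 1 row(s).
- a[2] pid=2 → no match; kept with NULLs on the b side.
- a[3] pid=NULL → no match; kept with NULLs on the b side.
- a[4] pid=3 → 1 match(es) in b → 1 row(s).
- 6 b row(s) had no a match → kept, a columns NULL.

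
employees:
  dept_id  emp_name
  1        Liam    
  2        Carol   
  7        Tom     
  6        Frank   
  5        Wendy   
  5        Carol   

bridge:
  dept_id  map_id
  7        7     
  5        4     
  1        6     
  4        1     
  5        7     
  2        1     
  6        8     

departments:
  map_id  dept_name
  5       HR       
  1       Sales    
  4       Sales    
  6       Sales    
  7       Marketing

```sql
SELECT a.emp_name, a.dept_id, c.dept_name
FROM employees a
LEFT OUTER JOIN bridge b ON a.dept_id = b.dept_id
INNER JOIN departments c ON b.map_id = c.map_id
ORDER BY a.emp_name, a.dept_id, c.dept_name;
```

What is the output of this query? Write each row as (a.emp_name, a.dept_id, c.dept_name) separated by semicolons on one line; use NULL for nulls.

(Carol, 2, Sales); (Carol, 5, Marketing); (Carol, 5, Sales); (Liam, 1, Sales); (Tom, 7, Marketing); (Wendy, 5, Marketing); (Wendy, 5, Sales)

Evaluate left to right. First `employees a LEFT JOIN bridge b` on dept_id: 8 row(s).
Then INNER JOIN `departments c` on map_id: keep only rows whose b.map_id appears in c.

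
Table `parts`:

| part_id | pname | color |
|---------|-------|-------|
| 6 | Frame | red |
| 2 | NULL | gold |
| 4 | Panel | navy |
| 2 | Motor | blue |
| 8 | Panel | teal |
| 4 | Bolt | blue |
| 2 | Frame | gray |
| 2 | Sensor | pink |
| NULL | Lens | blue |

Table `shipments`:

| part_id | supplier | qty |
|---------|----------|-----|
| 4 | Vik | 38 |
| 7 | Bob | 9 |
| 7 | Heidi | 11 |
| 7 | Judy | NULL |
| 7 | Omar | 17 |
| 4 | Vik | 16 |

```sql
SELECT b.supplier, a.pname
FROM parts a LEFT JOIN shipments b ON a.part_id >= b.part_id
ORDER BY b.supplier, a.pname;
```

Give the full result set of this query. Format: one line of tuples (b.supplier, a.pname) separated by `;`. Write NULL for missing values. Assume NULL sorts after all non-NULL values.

LEFT JOIN keeps every row from `parts`; unmatched rows get NULL for `shipments`'s columns.
Matching on a.part_id >= b.part_id. A NULL in a compared column never satisfies the condition.
Matched pairs: 12; unmatched a rows kept: 5.

(Bob, Panel); (Heidi, Panel); (Judy, Panel); (Omar, Panel); (Vik, Bolt); (Vik, Bolt); (Vik, Frame); (Vik, Frame); (Vik, Panel); (Vik, Panel); (Vik, Panel); (Vik, Panel); (NULL, Frame); (NULL, Lens); (NULL, Motor); (NULL, Sensor); (NULL, NULL)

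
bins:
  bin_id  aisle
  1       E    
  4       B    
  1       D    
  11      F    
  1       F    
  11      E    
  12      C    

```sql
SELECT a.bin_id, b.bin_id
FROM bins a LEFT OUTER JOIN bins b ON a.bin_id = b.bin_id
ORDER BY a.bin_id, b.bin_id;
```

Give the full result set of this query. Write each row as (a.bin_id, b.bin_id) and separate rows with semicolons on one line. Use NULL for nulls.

(1, 1); (1, 1); (1, 1); (1, 1); (1, 1); (1, 1); (1, 1); (1, 1); (1, 1); (4, 4); (11, 11); (11, 11); (11, 11); (11, 11); (12, 12)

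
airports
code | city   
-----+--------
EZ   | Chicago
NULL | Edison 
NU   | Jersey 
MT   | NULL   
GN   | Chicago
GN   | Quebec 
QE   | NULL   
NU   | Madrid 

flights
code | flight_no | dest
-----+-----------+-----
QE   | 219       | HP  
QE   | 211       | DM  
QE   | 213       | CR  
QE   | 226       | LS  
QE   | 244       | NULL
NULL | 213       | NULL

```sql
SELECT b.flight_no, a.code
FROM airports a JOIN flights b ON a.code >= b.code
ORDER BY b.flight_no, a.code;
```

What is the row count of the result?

INNER JOIN keeps only pairs where the ON condition holds.
Matching on a.code >= b.code. A NULL in a compared column never satisfies the condition.
- a row (code=EZ): no match → dropped.
- a row (code=NULL): no match → dropped.
- a row (code=NU): no match → dropped.
- a row (code=MT): no match → dropped.
- a row (code=GN): no match → dropped.
- a row (code=GN): no match → dropped.
- a row (code=QE): matches 5 b row(s) → 5 output row(s).
- a row (code=NU): no match → dropped.
Total: 5 rows.

5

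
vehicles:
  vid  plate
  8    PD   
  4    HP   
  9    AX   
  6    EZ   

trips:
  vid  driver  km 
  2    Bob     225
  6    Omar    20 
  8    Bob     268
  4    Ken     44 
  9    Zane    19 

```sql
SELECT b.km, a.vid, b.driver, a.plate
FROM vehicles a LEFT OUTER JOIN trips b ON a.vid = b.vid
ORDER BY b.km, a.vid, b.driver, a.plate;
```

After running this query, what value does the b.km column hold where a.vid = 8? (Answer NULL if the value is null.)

268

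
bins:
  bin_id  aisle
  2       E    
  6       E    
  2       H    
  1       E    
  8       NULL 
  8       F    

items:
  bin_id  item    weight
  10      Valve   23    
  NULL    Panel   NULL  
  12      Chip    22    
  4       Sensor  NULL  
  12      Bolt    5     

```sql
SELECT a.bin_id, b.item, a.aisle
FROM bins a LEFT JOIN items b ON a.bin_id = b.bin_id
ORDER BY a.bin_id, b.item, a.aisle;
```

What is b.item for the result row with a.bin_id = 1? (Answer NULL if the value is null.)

NULL

LEFT JOIN keeps every row from `bins`; unmatched rows get NULL for `items`'s columns.
Matching on a.bin_id = b.bin_id. A NULL in a compared column never satisfies the condition.
- a row (bin_id=2): no match → kept, b columns NULL.
- a row (bin_id=6): no match → kept, b columns NULL.
- a row (bin_id=2): no match → kept, b columns NULL.
- a row (bin_id=1): no match → kept, b columns NULL.
- a row (bin_id=8): no match → kept, b columns NULL.
- a row (bin_id=8): no match → kept, b columns NULL.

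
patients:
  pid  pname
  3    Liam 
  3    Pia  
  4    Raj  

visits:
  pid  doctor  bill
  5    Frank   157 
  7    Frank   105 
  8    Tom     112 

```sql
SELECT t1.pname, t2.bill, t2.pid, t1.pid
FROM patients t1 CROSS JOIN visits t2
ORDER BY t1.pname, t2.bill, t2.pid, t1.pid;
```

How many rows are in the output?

CROSS JOIN pairs every row of `patients` with every row of `visits`: 3 × 3 = 9 rows.

9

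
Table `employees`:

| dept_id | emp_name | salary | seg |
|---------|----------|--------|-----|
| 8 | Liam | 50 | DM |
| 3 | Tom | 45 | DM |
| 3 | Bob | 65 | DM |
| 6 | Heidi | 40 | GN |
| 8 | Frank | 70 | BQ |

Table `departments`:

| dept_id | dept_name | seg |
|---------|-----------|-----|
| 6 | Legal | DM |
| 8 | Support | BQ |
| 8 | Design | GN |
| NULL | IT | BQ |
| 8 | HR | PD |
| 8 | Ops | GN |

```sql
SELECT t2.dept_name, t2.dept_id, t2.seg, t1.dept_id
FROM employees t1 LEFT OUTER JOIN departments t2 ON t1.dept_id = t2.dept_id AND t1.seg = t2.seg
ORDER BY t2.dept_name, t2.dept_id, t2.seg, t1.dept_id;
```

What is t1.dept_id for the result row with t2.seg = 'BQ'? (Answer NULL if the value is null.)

LEFT JOIN keeps every row from `employees`; unmatched rows get NULL for `departments`'s columns.
Matching on t1.dept_id = t2.dept_id AND t1.seg = t2.seg. A NULL in a compared column never satisfies the condition.
Matched pairs: 1; unmatched t1 rows kept: 4.

8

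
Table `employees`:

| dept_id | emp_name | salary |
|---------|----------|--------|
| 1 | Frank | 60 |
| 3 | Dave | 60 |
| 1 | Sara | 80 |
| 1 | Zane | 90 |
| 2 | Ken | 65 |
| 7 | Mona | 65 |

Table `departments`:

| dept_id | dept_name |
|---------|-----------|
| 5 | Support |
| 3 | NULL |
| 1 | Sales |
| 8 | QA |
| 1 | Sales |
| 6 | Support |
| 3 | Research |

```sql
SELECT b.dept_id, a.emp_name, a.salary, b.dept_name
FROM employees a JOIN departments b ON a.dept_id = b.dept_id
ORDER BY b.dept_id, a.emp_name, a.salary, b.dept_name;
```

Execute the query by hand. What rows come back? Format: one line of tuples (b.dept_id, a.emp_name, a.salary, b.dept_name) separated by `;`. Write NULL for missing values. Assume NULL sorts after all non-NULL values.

(1, Frank, 60, Sales); (1, Frank, 60, Sales); (1, Sara, 80, Sales); (1, Sara, 80, Sales); (1, Zane, 90, Sales); (1, Zane, 90, Sales); (3, Dave, 60, Research); (3, Dave, 60, NULL)

INNER JOIN keeps only pairs where the ON condition holds.
Matching on a.dept_id = b.dept_id.
Matched pairs: 8.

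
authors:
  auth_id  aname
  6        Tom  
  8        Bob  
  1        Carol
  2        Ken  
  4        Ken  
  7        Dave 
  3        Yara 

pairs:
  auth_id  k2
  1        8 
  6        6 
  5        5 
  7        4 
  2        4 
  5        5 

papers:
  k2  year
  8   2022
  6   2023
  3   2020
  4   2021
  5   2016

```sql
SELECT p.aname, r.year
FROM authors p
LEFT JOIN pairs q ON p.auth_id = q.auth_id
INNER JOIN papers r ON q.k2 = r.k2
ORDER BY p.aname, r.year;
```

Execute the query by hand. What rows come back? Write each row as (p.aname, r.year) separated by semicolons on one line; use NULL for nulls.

(Carol, 2022); (Dave, 2021); (Ken, 2021); (Tom, 2023)

Joins associate left-to-right: authors LEFT JOIN pairs on auth_id gives 7 intermediate row(s).
Then INNER JOIN `papers r` on k2: keep only rows whose q.k2 appears in r.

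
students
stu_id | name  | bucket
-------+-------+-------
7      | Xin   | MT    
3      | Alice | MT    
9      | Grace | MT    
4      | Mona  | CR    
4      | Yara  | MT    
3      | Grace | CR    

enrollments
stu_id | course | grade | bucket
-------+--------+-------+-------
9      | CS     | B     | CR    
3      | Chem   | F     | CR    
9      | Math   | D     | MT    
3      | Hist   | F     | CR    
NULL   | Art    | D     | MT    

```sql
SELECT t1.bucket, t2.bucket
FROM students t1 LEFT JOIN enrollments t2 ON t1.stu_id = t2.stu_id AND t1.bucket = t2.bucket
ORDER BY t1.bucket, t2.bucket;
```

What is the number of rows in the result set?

LEFT JOIN keeps every row from `students`; unmatched rows get NULL for `enrollments`'s columns.
Matching on t1.stu_id = t2.stu_id AND t1.bucket = t2.bucket. A NULL in a compared column never satisfies the condition.
Matched pairs: 3; unmatched t1 rows kept: 4.
Total: 3 matched + 4 padded = 7 rows.

7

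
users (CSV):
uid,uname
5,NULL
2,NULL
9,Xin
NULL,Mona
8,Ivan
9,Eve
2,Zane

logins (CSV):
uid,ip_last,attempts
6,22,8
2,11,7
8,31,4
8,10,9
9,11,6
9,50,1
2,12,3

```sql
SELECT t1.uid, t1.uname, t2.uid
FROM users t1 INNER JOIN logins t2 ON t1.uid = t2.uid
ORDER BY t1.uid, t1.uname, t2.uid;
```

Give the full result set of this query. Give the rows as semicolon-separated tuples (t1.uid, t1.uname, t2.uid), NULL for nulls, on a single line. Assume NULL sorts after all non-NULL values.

(2, Zane, 2); (2, Zane, 2); (2, NULL, 2); (2, NULL, 2); (8, Ivan, 8); (8, Ivan, 8); (9, Eve, 9); (9, Eve, 9); (9, Xin, 9); (9, Xin, 9)

INNER JOIN keeps only pairs where the ON condition holds.
Matching on t1.uid = t2.uid. A NULL in a compared column never satisfies the condition.
- t1 (uid=5) has no partner → excluded.
- t1 (uid=2) pairs with 2 row(s) of t2.
- t1 (uid=9) pairs with 2 row(s) of t2.
- t1 (uid=NULL) has no partner → excluded.
- t1 (uid=8) pairs with 2 row(s) of t2.
- t1 (uid=9) pairs with 2 row(s) of t2.
- t1 (uid=2) pairs with 2 row(s) of t2.
After projecting and ordering:
t1.uid | t1.uname | t2.uid
2 | Zane | 2
2 | Zane | 2
2 | NULL | 2
2 | NULL | 2
8 | Ivan | 8
8 | Ivan | 8
9 | Eve | 9
9 | Eve | 9
9 | Xin | 9
9 | Xin | 9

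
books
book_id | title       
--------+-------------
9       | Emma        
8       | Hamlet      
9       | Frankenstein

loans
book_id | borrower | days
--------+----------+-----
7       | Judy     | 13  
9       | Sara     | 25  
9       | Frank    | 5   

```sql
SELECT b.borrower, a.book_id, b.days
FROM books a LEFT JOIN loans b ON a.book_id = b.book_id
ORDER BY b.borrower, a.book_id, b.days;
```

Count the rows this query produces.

LEFT JOIN keeps every row from `books`; unmatched rows get NULL for `loans`'s columns.
Matching on a.book_id = b.book_id.
- a (book_id=9) pairs with 2 row(s) of b.
- a (book_id=8) has no partner → padded with NULL.
- a (book_id=9) pairs with 2 row(s) of b.
Total: 4 matched + 1 padded = 5 rows.

5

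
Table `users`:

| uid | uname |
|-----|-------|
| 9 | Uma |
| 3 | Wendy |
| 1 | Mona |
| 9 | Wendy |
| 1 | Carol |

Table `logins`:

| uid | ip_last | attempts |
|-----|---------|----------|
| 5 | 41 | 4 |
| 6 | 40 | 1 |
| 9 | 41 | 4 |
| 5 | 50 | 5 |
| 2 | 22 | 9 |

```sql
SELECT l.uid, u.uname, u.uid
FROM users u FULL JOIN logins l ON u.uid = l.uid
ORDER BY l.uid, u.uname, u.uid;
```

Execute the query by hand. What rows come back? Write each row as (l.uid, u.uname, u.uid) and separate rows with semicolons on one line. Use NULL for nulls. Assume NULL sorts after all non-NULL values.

(2, NULL, NULL); (5, NULL, NULL); (5, NULL, NULL); (6, NULL, NULL); (9, Uma, 9); (9, Wendy, 9); (NULL, Carol, 1); (NULL, Mona, 1); (NULL, Wendy, 3)

FULL OUTER JOIN keeps every row from both sides; unmatched rows get NULL for the other side's columns.
Matching on u.uid = l.uid.
Matched pairs: 2; unmatched u rows kept: 3; unmatched l rows kept: 4.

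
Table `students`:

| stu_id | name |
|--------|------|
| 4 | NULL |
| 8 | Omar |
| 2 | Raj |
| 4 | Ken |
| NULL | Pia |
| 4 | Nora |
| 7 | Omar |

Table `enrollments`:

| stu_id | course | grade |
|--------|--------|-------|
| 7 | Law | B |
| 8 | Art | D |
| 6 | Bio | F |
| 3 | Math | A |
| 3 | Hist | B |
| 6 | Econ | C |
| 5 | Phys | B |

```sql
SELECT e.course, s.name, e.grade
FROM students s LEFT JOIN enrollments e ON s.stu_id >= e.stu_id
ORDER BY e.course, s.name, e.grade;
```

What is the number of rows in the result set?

21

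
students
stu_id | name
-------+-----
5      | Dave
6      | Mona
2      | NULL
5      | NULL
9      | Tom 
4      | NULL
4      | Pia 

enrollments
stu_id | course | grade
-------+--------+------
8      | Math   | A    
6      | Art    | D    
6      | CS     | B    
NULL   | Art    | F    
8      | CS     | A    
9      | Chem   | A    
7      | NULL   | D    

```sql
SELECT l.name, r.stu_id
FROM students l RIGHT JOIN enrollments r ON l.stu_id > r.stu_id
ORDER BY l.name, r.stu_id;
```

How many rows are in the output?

RIGHT JOIN keeps every row from `enrollments`; unmatched rows get NULL for `students`'s columns.
Matching on l.stu_id > r.stu_id. A NULL in a compared column never satisfies the condition.
Matched pairs: 5; unmatched r rows kept: 2.
Total: 5 matched + 2 padded = 7 rows.

7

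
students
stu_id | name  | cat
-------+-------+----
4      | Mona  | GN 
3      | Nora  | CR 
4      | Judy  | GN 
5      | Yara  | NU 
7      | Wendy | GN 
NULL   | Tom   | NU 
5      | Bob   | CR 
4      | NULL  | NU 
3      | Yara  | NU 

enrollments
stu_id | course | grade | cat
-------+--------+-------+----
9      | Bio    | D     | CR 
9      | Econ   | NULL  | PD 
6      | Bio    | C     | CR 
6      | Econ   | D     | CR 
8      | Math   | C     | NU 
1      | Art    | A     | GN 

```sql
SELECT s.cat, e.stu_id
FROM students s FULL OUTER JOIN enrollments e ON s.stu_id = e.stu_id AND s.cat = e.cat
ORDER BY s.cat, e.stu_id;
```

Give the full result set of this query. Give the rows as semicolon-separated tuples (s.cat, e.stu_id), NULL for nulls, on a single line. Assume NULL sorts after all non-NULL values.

FULL OUTER JOIN keeps every row from both sides; unmatched rows get NULL for the other side's columns.
Matching on s.stu_id = e.stu_id AND s.cat = e.cat. A NULL in a compared column never satisfies the condition.
Matched pairs: 0; unmatched s rows kept: 9; unmatched e rows kept: 6.

(CR, NULL); (CR, NULL); (GN, NULL); (GN, NULL); (GN, NULL); (NU, NULL); (NU, NULL); (NU, NULL); (NU, NULL); (NULL, 1); (NULL, 6); (NULL, 6); (NULL, 8); (NULL, 9); (NULL, 9)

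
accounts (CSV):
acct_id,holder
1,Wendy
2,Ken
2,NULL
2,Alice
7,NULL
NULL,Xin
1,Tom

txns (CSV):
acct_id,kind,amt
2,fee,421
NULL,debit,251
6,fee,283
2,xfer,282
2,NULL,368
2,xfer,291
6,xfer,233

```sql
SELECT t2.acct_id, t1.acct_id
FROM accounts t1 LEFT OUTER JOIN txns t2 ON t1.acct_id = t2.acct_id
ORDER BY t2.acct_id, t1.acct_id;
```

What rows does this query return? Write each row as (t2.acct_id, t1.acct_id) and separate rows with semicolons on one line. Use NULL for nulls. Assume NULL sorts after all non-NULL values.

(2, 2); (2, 2); (2, 2); (2, 2); (2, 2); (2, 2); (2, 2); (2, 2); (2, 2); (2, 2); (2, 2); (2, 2); (NULL, 1); (NULL, 1); (NULL, 7); (NULL, NULL)

LEFT JOIN keeps every row from `accounts`; unmatched rows get NULL for `txns`'s columns.
Matching on t1.acct_id = t2.acct_id. A NULL in a compared column never satisfies the condition.
- t1[0] acct_id=1 → no match; kept with NULLs on the t2 side.
- t1[1] acct_id=2 → 4 match(es) in t2 → 4 row(s).
- t1[2] acct_id=2 → 4 match(es) in t2 → 4 row(s).
- t1[3] acct_id=2 → 4 match(es) in t2 → 4 row(s).
- t1[4] acct_id=7 → no match; kept with NULLs on the t2 side.
- t1[5] acct_id=NULL → no match; kept with NULLs on the t2 side.
- t1[6] acct_id=1 → no match; kept with NULLs on the t2 side.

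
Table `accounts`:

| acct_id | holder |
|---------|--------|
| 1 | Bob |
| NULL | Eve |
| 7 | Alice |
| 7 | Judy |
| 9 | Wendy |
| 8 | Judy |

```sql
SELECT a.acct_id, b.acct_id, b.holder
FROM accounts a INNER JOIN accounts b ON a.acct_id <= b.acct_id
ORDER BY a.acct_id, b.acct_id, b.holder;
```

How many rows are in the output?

16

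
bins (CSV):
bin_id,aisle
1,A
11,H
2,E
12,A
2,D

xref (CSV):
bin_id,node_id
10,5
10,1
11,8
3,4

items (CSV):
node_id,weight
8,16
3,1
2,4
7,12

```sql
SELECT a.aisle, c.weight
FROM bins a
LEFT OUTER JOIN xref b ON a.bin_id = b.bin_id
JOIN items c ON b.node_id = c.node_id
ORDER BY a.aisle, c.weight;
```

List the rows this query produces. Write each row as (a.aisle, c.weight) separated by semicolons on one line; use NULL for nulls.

Joins associate left-to-right: bins LEFT JOIN xref on bin_id gives 5 intermediate row(s).
Then INNER JOIN `items c` on node_id: keep only rows whose b.node_id appears in c.

(H, 16)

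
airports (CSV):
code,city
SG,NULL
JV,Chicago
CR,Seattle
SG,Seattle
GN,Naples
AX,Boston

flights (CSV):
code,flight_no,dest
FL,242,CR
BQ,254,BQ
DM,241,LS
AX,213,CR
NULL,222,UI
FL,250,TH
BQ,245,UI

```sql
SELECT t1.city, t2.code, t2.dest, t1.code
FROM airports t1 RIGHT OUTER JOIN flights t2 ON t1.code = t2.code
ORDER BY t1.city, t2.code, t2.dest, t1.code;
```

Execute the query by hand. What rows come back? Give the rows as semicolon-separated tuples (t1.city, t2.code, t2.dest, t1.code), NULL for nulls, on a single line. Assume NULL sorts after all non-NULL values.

(Boston, AX, CR, AX); (NULL, BQ, BQ, NULL); (NULL, BQ, UI, NULL); (NULL, DM, LS, NULL); (NULL, FL, CR, NULL); (NULL, FL, TH, NULL); (NULL, NULL, UI, NULL)

RIGHT JOIN keeps every row from `flights`; unmatched rows get NULL for `airports`'s columns.
Matching on t1.code = t2.code. A NULL in a compared column never satisfies the condition.
- t1[0] code=SG → no match.
- t1[1] code=JV → no match.
- t1[2] code=CR → no match.
- t1[3] code=SG → no match.
- t1[4] code=GN → no match.
- t1[5] code=AX → 1 match(es) in t2 → 1 row(s).
- 6 row(s) from t2 found no t1 partner → padded with NULL.
After projecting and ordering:
t1.city | t2.code | t2.dest | t1.code
Boston | AX | CR | AX
NULL | BQ | BQ | NULL
NULL | BQ | UI | NULL
NULL | DM | LS | NULL
NULL | FL | CR | NULL
NULL | FL | TH | NULL
NULL | NULL | UI | NULL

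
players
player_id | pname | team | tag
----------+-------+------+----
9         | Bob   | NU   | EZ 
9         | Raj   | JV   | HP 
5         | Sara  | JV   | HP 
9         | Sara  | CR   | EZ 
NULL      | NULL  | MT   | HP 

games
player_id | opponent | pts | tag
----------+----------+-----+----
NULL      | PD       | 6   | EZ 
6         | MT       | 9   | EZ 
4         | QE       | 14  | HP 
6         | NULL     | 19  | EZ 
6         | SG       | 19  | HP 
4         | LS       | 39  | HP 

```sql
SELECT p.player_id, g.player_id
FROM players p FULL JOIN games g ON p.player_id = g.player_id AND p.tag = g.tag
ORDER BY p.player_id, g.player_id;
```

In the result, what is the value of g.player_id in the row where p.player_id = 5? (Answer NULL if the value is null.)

FULL OUTER JOIN keeps every row from both sides; unmatched rows get NULL for the other side's columns.
Matching on p.player_id = g.player_id AND p.tag = g.tag. A NULL in a compared column never satisfies the condition.
- player_id=9, tag=EZ: no g row matches, row kept with g columns NULL.
- player_id=9, tag=HP: no g row matches, row kept with g columns NULL.
- player_id=5, tag=HP: no g row matches, row kept with g columns NULL.
- player_id=9, tag=EZ: no g row matches, row kept with g columns NULL.
- player_id=NULL, tag=HP: no g row matches, row kept with g columns NULL.
- 6 row(s) from g found no p partner → padded with NULL.

NULL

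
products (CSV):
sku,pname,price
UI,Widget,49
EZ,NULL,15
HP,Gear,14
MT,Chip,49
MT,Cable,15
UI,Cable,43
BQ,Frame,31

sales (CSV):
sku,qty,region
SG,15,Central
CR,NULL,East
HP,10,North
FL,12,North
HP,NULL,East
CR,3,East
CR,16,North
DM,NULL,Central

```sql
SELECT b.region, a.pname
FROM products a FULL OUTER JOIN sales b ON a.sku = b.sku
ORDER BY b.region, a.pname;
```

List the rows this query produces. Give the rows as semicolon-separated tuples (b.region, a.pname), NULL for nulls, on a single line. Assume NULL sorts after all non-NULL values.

(Central, NULL); (Central, NULL); (East, Gear); (East, NULL); (East, NULL); (North, Gear); (North, NULL); (North, NULL); (NULL, Cable); (NULL, Cable); (NULL, Chip); (NULL, Frame); (NULL, Widget); (NULL, NULL)

FULL OUTER JOIN keeps every row from both sides; unmatched rows get NULL for the other side's columns.
Matching on a.sku = b.sku.
- a (sku=UI) has no partner → padded with NULL.
- a (sku=EZ) has no partner → padded with NULL.
- a (sku=HP) pairs with 2 row(s) of b.
- a (sku=MT) has no partner → padded with NULL.
- a (sku=MT) has no partner → padded with NULL.
- a (sku=UI) has no partner → padded with NULL.
- a (sku=BQ) has no partner → padded with NULL.
- 6 b row(s) had no a match → kept, a columns NULL.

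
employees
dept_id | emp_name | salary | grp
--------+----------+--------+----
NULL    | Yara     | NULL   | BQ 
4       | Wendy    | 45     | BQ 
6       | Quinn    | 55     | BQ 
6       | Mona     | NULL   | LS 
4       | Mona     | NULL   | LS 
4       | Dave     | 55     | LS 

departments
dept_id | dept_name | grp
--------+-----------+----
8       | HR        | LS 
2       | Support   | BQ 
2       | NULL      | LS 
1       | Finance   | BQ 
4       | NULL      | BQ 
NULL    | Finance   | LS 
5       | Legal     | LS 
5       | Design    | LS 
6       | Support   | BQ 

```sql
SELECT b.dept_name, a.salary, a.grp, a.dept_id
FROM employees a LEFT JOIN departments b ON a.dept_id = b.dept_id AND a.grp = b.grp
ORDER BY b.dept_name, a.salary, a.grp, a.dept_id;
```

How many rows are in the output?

6

LEFT JOIN keeps every row from `employees`; unmatched rows get NULL for `departments`'s columns.
Matching on a.dept_id = b.dept_id AND a.grp = b.grp. A NULL in a compared column never satisfies the condition.
- a (dept_id=NULL, grp=BQ) has no partner → padded with NULL.
- a (dept_id=4, grp=BQ) pairs with 1 row(s) of b.
- a (dept_id=6, grp=BQ) pairs with 1 row(s) of b.
- a (dept_id=6, grp=LS) has no partner → padded with NULL.
- a (dept_id=4, grp=LS) has no partner → padded with NULL.
- a (dept_id=4, grp=LS) has no partner → padded with NULL.
Total: 2 matched + 4 padded = 6 rows.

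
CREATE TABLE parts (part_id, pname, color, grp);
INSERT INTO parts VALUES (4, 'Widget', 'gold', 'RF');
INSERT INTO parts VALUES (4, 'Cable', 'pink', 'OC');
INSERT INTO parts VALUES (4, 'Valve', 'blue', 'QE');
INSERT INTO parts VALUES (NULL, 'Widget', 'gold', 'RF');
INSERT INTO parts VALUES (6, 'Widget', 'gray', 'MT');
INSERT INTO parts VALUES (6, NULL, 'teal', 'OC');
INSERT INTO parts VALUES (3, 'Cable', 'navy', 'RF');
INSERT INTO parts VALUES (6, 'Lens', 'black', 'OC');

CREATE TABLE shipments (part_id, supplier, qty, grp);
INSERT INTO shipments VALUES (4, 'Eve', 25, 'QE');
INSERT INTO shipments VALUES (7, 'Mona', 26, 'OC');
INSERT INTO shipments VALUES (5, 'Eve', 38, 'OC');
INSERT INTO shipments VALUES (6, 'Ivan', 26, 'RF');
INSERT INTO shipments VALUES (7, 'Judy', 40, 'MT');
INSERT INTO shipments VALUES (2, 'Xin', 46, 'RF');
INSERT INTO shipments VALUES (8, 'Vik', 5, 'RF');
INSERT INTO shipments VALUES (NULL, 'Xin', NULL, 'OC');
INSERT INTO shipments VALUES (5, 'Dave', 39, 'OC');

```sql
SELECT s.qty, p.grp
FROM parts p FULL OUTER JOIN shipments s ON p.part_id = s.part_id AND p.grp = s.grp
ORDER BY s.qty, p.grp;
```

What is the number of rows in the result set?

16

FULL OUTER JOIN keeps every row from both sides; unmatched rows get NULL for the other side's columns.
Matching on p.part_id = s.part_id AND p.grp = s.grp. A NULL in a compared column never satisfies the condition.
Matched pairs: 1; unmatched p rows kept: 7; unmatched s rows kept: 8.
Total: 1 matched + 15 padded = 16 rows.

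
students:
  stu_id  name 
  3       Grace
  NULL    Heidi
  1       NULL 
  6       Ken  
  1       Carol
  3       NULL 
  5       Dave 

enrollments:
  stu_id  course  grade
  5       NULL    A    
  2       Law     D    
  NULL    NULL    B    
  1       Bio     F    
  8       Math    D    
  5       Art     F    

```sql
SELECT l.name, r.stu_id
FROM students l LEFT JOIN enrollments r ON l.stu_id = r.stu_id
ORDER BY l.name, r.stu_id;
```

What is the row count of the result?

LEFT JOIN keeps every row from `students`; unmatched rows get NULL for `enrollments`'s columns.
Matching on l.stu_id = r.stu_id. A NULL in a compared column never satisfies the condition.
- stu_id=3: no r row matches, row kept with r columns NULL.
- stu_id=NULL: no r row matches, row kept with r columns NULL.
- stu_id=1: 1 matching r row(s), so 1 row(s) emitted.
- stu_id=6: no r row matches, row kept with r columns NULL.
- stu_id=1: 1 matching r row(s), so 1 row(s) emitted.
- stu_id=3: no r row matches, row kept with r columns NULL.
- stu_id=5: 2 matching r row(s), so 2 row(s) emitted.
Total: 4 matched + 4 padded = 8 rows.

8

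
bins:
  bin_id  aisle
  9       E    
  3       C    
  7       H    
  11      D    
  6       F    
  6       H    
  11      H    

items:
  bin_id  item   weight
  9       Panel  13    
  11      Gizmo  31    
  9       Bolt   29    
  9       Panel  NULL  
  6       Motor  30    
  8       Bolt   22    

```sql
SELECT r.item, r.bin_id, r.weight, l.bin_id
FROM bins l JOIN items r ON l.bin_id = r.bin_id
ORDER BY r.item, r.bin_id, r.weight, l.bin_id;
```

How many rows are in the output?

INNER JOIN keeps only pairs where the ON condition holds.
Matching on l.bin_id = r.bin_id.
- l[0] bin_id=9 → 3 match(es) in r → 3 row(s).
- l[1] bin_id=3 → no match; dropped.
- l[2] bin_id=7 → no match; dropped.
- l[3] bin_id=11 → 1 match(es) in r → 1 row(s).
- l[4] bin_id=6 → 1 match(es) in r → 1 row(s).
- l[5] bin_id=6 → 1 match(es) in r → 1 row(s).
- l[6] bin_id=11 → 1 match(es) in r → 1 row(s).
Total: 7 rows.

7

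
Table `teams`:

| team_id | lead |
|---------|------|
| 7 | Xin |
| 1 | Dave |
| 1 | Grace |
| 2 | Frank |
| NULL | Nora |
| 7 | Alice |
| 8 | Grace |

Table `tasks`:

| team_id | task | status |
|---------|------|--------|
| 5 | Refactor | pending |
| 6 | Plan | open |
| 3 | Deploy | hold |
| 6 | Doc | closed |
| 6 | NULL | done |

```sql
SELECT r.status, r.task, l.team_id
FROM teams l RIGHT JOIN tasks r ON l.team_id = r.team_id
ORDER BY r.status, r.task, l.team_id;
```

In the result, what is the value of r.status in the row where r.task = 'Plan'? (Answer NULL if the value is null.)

RIGHT JOIN keeps every row from `tasks`; unmatched rows get NULL for `teams`'s columns.
Matching on l.team_id = r.team_id. A NULL in a compared column never satisfies the condition.
Matched pairs: 0; unmatched r rows kept: 5.

open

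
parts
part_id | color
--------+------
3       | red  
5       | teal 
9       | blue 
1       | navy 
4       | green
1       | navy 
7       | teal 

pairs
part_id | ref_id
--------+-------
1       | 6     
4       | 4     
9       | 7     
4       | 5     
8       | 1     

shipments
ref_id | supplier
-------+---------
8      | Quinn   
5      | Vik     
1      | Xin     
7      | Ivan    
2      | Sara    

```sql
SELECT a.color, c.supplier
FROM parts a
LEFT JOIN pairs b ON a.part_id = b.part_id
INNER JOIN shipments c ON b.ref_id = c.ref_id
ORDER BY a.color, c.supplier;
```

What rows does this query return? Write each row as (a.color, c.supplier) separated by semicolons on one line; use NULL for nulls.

(blue, Ivan); (green, Vik)

Evaluate left to right. First `parts a LEFT JOIN pairs b` on part_id: 8 row(s).
Then INNER JOIN `shipments c` on ref_id: keep only rows whose b.ref_id appears in c.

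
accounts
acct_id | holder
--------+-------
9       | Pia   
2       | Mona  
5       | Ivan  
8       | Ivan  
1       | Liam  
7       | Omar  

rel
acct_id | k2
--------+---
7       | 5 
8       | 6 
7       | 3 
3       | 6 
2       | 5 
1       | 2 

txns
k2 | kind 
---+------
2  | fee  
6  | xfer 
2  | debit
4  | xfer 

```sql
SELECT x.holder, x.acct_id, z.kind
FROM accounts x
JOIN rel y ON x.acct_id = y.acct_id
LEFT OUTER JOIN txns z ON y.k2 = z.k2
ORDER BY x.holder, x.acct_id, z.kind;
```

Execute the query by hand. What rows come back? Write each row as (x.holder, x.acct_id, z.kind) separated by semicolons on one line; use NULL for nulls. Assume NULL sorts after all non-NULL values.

(Ivan, 8, xfer); (Liam, 1, debit); (Liam, 1, fee); (Mona, 2, NULL); (Omar, 7, NULL); (Omar, 7, NULL)

Evaluate left to right. First `accounts x INNER JOIN rel y` on acct_id: 5 row(s).
Then LEFT JOIN `txns z` on k2: each of those 5 rows is kept; rows whose y.k2 has no match in z get NULL for z's columns.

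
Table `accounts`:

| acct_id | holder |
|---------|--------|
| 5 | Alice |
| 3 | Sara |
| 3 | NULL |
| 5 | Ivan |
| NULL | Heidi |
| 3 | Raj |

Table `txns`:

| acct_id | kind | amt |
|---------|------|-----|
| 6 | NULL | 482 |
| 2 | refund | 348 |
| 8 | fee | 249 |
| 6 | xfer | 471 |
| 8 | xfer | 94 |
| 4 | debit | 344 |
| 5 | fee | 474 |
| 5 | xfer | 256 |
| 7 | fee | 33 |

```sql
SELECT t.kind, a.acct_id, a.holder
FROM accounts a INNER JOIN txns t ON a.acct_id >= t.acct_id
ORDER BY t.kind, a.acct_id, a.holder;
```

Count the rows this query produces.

11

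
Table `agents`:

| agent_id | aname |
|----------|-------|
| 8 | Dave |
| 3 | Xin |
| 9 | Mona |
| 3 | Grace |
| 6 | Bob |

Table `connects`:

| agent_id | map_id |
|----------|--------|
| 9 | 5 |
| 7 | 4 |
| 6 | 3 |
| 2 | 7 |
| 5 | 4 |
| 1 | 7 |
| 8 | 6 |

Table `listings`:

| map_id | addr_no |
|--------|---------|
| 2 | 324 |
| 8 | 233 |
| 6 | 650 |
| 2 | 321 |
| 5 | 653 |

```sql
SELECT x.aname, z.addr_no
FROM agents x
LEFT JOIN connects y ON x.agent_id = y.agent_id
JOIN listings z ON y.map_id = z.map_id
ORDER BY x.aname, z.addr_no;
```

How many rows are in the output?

Joins associate left-to-right: agents LEFT JOIN connects on agent_id gives 5 intermediate row(s).
Then INNER JOIN `listings z` on map_id: keep only rows whose y.map_id appears in z.
Result: 2 row(s).

2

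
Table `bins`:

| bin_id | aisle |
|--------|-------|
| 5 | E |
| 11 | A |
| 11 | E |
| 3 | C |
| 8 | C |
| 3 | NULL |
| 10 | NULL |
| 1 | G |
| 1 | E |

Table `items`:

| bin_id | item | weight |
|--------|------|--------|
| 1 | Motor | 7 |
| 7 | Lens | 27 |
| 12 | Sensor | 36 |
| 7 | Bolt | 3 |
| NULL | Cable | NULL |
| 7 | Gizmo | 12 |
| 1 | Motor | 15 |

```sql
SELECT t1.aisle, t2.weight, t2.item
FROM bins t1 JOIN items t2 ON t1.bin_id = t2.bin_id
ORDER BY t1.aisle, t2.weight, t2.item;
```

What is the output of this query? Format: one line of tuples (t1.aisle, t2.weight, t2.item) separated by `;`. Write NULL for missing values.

INNER JOIN keeps only pairs where the ON condition holds.
Matching on t1.bin_id = t2.bin_id. A NULL in a compared column never satisfies the condition.
- t1[0] bin_id=5 → no match; dropped.
- t1[1] bin_id=11 → no match; dropped.
- t1[2] bin_id=11 → no match; dropped.
- t1[3] bin_id=3 → no match; dropped.
- t1[4] bin_id=8 → no match; dropped.
- t1[5] bin_id=3 → no match; dropped.
- t1[6] bin_id=10 → no match; dropped.
- t1[7] bin_id=1 → 2 match(es) in t2 → 2 row(s).
- t1[8] bin_id=1 → 2 match(es) in t2 → 2 row(s).
After projecting and ordering:
t1.aisle | t2.weight | t2.item
E | 7 | Motor
E | 15 | Motor
G | 7 | Motor
G | 15 | Motor

(E, 7, Motor); (E, 15, Motor); (G, 7, Motor); (G, 15, Motor)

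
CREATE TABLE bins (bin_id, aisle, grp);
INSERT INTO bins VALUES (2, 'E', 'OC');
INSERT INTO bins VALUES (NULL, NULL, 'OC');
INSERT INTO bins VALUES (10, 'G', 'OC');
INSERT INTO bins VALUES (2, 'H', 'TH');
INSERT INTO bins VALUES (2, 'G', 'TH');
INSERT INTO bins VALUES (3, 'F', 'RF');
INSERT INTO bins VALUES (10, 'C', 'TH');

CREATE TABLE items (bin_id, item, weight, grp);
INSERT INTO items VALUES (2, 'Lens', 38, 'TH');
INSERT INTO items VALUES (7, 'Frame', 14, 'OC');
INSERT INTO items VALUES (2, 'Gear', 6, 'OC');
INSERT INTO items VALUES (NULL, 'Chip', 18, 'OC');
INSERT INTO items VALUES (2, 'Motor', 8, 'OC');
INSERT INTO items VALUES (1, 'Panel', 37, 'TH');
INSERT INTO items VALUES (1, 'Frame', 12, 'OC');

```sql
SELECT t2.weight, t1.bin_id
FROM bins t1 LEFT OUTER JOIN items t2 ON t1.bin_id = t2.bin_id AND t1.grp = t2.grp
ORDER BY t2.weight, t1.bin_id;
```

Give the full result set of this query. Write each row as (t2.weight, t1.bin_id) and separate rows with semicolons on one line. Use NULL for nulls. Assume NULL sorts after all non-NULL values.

(6, 2); (8, 2); (38, 2); (38, 2); (NULL, 3); (NULL, 10); (NULL, 10); (NULL, NULL)

LEFT JOIN keeps every row from `bins`; unmatched rows get NULL for `items`'s columns.
Matching on t1.bin_id = t2.bin_id AND t1.grp = t2.grp. A NULL in a compared column never satisfies the condition.
Matched pairs: 4; unmatched t1 rows kept: 4.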